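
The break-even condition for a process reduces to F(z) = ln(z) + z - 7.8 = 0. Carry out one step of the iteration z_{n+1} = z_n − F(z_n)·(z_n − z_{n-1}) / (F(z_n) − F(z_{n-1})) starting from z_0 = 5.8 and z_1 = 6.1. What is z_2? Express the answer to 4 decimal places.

F(5.8) = -0.242142, F(6.1) = 0.108289
z_2 = 6.100000 − 0.108289·(6.100000 − 5.800000) / (0.108289 − (-0.242142)) = 6.100000 − (0.032487)/(0.350431) = 6.007295

6.0073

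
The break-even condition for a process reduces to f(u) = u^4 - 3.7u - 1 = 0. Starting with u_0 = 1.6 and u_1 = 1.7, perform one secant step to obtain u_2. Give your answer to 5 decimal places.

1.62565

f(1.6) = -0.3664000, f(1.7) = 1.0621000
u_2 = 1.7000000 − 1.0621000·(1.7000000 − 1.6000000) / (1.0621000 − (-0.3664000)) = 1.7000000 − (0.1062100)/(1.4285000) = 1.6256493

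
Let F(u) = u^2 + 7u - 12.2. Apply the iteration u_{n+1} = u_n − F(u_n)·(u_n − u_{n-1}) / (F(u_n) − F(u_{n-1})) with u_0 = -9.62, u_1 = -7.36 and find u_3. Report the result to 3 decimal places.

-8.461

F(-9.62) = 13.00440, F(-7.36) = -9.55040
u_2 = -7.36000 − (-9.55040)·(-7.36000 − (-9.62000)) / (-9.55040 − 13.00440) = -7.36000 − (-21.58390)/(-22.55480) = -8.31695
F(-8.31695) = -1.24696
u_3 = -8.31695 − (-1.24696)·(-8.31695 − (-7.36000)) / (-1.24696 − (-9.55040)) = -8.31695 − (1.19328)/(8.30344) = -8.46066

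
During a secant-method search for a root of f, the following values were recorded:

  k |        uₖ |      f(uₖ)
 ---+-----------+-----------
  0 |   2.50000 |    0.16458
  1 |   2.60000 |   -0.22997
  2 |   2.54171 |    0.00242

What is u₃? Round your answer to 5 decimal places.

u₃ = 2.54171 − 0.00242·(2.54171 − 2.60000) / (0.00242 − (-0.22997))
   = 2.54171 − (-0.0001411)/(0.2323900) = 2.5423170

2.54232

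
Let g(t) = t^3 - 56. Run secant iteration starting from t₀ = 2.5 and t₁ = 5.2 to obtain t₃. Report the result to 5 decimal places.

3.68772

g(2.5) = -40.3750000, g(5.2) = 84.6080000
t₂ = 5.2000000 − 84.6080000·(5.2000000 − 2.5000000) / (84.6080000 − (-40.3750000)) = 5.2000000 − (228.4416000)/(124.9830000) = 3.3722186
g(3.3722186) = -17.6516072
t₃ = 3.3722186 − (-17.6516072)·(3.3722186 − 5.2000000) / (-17.6516072 − 84.6080000) = 3.3722186 − (32.2632790)/(-102.2596072) = 3.6877223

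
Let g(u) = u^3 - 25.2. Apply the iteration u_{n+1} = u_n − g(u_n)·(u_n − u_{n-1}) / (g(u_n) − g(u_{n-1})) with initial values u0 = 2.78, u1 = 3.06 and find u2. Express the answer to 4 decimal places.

g(2.78) = -3.715048, g(3.06) = 3.452616
u2 = 3.060000 − 3.452616·(3.060000 − 2.780000) / (3.452616 − (-3.715048)) = 3.060000 − (0.966732)/(7.167664) = 2.925126

2.9251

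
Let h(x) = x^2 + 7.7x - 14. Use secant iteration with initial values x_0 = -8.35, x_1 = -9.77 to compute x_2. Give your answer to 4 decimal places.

h(-8.35) = -8.572500, h(-9.77) = 6.223900
x_2 = -9.770000 − 6.223900·(-9.770000 − (-8.350000)) / (6.223900 − (-8.572500)) = -9.770000 − (-8.837938)/(14.796400) = -9.172697

-9.1727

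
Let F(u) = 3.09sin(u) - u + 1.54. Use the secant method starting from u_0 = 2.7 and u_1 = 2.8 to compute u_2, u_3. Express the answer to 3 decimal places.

F(2.7) = 0.16060, F(2.8) = -0.22489
u_2 = 2.80000 − (-0.22489)·(2.80000 − 2.70000) / (-0.22489 − 0.16060) = 2.80000 − (-0.02249)/(-0.38549) = 2.74166
F(2.74166) = 0.00144
u_3 = 2.74166 − 0.00144·(2.74166 − 2.80000) / (0.00144 − (-0.22489)) = 2.74166 − (-0.00008)/(0.22633) = 2.74203

2.742, 2.742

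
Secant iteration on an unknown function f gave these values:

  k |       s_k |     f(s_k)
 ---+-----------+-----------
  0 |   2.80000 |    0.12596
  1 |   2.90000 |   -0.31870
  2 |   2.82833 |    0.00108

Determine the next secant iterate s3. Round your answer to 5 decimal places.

2.82857

s3 = 2.82833 − 0.00108·(2.82833 − 2.90000) / (0.00108 − (-0.31870))
   = 2.82833 − (-0.0000774)/(0.3197800) = 2.8285721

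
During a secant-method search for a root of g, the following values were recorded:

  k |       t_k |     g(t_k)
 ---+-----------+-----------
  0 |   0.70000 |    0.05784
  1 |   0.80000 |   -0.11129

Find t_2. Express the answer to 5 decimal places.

0.73420

t_2 = 0.80000 − (-0.11129)·(0.80000 − 0.70000) / (-0.11129 − 0.05784)
   = 0.80000 − (-0.0111290)/(-0.1691300) = 0.7341985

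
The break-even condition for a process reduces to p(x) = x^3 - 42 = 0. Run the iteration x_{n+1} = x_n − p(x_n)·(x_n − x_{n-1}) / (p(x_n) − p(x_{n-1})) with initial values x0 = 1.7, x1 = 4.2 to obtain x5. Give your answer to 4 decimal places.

p(1.7) = -37.087000, p(4.2) = 32.088000
x2 = 4.200000 − 32.088000·(4.200000 − 1.700000) / (32.088000 − (-37.087000)) = 4.200000 − (80.220000)/(69.175000) = 3.040332
p(3.040332) = -13.896317
x3 = 3.040332 − (-13.896317)·(3.040332 − 4.200000) / (-13.896317 − 32.088000) = 3.040332 − (16.115107)/(-45.984317) = 3.390780
p(3.390780) = -3.014870
x4 = 3.390780 − (-3.014870)·(3.390780 − 3.040332) / (-3.014870 − (-13.896317)) = 3.390780 − (-1.056555)/(10.881447) = 3.487877
p(3.487877) = 0.431032
x5 = 3.487877 − 0.431032·(3.487877 − 3.390780) / (0.431032 − (-3.014870)) = 3.487877 − (0.041852)/(3.445902) = 3.475732

3.4757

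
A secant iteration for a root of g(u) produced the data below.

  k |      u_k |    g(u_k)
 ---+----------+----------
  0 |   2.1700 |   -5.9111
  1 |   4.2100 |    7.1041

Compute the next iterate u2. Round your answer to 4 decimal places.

3.0965

u2 = 4.2100 − 7.1041·(4.2100 − 2.1700) / (7.1041 − (-5.9111))
   = 4.2100 − (14.492364)/(13.015200) = 3.096505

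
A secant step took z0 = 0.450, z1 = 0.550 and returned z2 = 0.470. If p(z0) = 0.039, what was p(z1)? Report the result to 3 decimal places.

The secant line through (0.450, 0.039) and (0.550, p(z1)) crosses zero at z2 = 0.470.
So (0.450, 0.039), (0.550, p(z1)), (0.470, 0) are collinear:
p(z1) = 0.039 · (0.550 − 0.470) / (0.450 − 0.470) = 0.039 · (0.08000)/(-0.02000) = -0.15600

-0.156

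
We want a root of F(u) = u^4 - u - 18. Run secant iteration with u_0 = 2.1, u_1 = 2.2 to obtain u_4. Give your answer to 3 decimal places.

F(2.1) = -0.65190, F(2.2) = 3.22560
u_2 = 2.20000 − 3.22560·(2.20000 − 2.10000) / (3.22560 − (-0.65190)) = 2.20000 − (0.32256)/(3.87750) = 2.11681
F(2.11681) = -0.03840
u_3 = 2.11681 − (-0.03840)·(2.11681 − 2.20000) / (-0.03840 − 3.22560) = 2.11681 − (0.00319)/(-3.26400) = 2.11779
F(2.11779) = -0.00222
u_4 = 2.11779 − (-0.00222)·(2.11779 − 2.11681) / (-0.00222 − (-0.03840)) = 2.11779 − (0.00000)/(0.03617) = 2.11785

2.118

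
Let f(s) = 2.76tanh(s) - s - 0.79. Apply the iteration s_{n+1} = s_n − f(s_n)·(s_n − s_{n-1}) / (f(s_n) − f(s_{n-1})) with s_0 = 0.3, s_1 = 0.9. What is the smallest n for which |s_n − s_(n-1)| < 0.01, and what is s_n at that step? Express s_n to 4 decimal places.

f(0.3) = -0.285977, f(0.9) = 0.286982
s_2 = 0.900000 − 0.286982·(0.600000)/(0.572959) = 0.599474;  |Δ| = 0.300526
f(0.599474) = 0.091749
s_3 = 0.599474 − 0.091749·(-0.300526)/(-0.195233) = 0.458242;  |Δ| = 0.141232
f(0.458242) = -0.065167
s_4 = 0.458242 − (-0.065167)·(-0.141232)/(-0.156916) = 0.516895;  |Δ| = 0.058653
f(0.516895) = 0.004933
s_5 = 0.516895 − 0.004933·(0.058653)/(0.070100) = 0.512768;  |Δ| = 0.004128
|s_5 − s_4| = 0.004128 < 0.01

n = 5, s_n = 0.5128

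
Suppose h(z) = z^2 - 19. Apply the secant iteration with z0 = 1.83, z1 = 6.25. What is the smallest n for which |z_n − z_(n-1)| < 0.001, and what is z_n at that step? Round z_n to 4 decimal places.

h(1.83) = -15.651100, h(6.25) = 20.062500
z2 = 6.250000 − 20.062500·(4.420000)/(35.713600) = 3.767017;  |Δ| = 2.482983
h(3.767017) = -4.809580
z3 = 3.767017 − (-4.809580)·(-2.482983)/(-24.872080) = 4.247158;  |Δ| = 0.480141
h(4.247158) = -0.961646
z4 = 4.247158 − (-0.961646)·(0.480141)/(3.847934) = 4.367151;  |Δ| = 0.119993
h(4.367151) = 0.072012
z5 = 4.367151 − 0.072012·(0.119993)/(1.033658) = 4.358792;  |Δ| = 0.008360
h(4.358792) = -0.000933
z6 = 4.358792 − (-0.000933)·(-0.008360)/(-0.072945) = 4.358899;  |Δ| = 0.000107
|z6 − z5| = 0.000107 < 0.001

n = 6, z_n = 4.3589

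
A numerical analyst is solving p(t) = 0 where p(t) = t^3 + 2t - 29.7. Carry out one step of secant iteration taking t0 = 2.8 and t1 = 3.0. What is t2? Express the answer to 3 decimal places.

p(2.8) = -2.14800, p(3.0) = 3.30000
t2 = 3.00000 − 3.30000·(3.00000 − 2.80000) / (3.30000 − (-2.14800)) = 3.00000 − (0.66000)/(5.44800) = 2.87885

2.879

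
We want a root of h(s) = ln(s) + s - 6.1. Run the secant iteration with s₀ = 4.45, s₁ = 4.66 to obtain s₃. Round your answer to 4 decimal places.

h(4.45) = -0.157096, h(4.66) = 0.099015
s₂ = 4.660000 − 0.099015·(4.660000 − 4.450000) / (0.099015 − (-0.157096)) = 4.660000 − (0.020793)/(0.256111) = 4.578812
h(4.578812) = 0.000251
s₃ = 4.578812 − 0.000251·(4.578812 − 4.660000) / (0.000251 − 0.099015) = 4.578812 − (-0.000020)/(-0.098764) = 4.578605

4.5786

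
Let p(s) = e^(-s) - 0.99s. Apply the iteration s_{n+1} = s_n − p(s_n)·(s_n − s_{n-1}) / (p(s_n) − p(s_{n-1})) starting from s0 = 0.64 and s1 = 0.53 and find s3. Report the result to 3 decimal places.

0.571

p(0.64) = -0.10631, p(0.53) = 0.06390
s2 = 0.53000 − 0.06390·(0.53000 − 0.64000) / (0.06390 − (-0.10631)) = 0.53000 − (-0.00703)/(0.17021) = 0.57130
p(0.57130) = -0.00079
s3 = 0.57130 − (-0.00079)·(0.57130 − 0.53000) / (-0.00079 − 0.06390) = 0.57130 − (-0.00003)/(-0.06470) = 0.57079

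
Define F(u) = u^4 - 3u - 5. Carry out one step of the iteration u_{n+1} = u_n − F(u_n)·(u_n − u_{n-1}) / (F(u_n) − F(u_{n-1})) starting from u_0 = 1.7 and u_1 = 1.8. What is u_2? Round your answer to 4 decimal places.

1.7947

F(1.7) = -1.747900, F(1.8) = 0.097600
u_2 = 1.800000 − 0.097600·(1.800000 − 1.700000) / (0.097600 − (-1.747900)) = 1.800000 − (0.009760)/(1.845500) = 1.794711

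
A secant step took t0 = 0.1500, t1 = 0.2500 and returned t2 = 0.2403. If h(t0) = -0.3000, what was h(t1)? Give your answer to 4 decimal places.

0.0322

The secant line through (0.1500, -0.3000) and (0.2500, h(t1)) crosses zero at t2 = 0.2403.
So (0.1500, -0.3000), (0.2500, h(t1)), (0.2403, 0) are collinear:
h(t1) = -0.3000 · (0.2500 − 0.2403) / (0.1500 − 0.2403) = -0.3000 · (0.009700)/(-0.090300) = 0.032226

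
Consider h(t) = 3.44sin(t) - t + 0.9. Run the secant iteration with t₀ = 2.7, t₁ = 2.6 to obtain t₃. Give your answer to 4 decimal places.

2.6185

h(2.7) = -0.329813, h(2.6) = 0.073325
t₂ = 2.600000 − 0.073325·(2.600000 − 2.700000) / (0.073325 − (-0.329813)) = 2.600000 − (-0.007332)/(0.403138) = 2.618188
h(2.618188) = 0.001232
t₃ = 2.618188 − 0.001232·(2.618188 − 2.600000) / (0.001232 − 0.073325) = 2.618188 − (0.000022)/(-0.072093) = 2.618499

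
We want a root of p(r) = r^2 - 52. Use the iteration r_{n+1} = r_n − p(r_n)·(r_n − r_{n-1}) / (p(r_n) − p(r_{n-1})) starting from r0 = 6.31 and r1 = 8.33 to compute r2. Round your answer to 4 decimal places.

p(6.31) = -12.183900, p(8.33) = 17.388900
r2 = 8.330000 − 17.388900·(8.330000 − 6.310000) / (17.388900 − (-12.183900)) = 8.330000 − (35.125578)/(29.572800) = 7.142234

7.1422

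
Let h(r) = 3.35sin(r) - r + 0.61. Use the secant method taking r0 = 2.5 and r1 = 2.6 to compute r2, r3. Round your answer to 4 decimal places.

2.5304, 2.5309

h(2.5) = 0.114882, h(2.6) = -0.263070
r2 = 2.600000 − (-0.263070)·(2.600000 − 2.500000) / (-0.263070 − 0.114882) = 2.600000 − (-0.026307)/(-0.377952) = 2.530396
h(2.530396) = 0.001995
r3 = 2.530396 − 0.001995·(2.530396 − 2.600000) / (0.001995 − (-0.263070)) = 2.530396 − (-0.000139)/(0.265065) = 2.530920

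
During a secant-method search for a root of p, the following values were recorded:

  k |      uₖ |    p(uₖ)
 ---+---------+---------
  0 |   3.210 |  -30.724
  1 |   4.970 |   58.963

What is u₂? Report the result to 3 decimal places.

3.813

u₂ = 4.970 − 58.963·(4.970 − 3.210) / (58.963 − (-30.724))
   = 4.970 − (103.77488)/(89.68700) = 3.81292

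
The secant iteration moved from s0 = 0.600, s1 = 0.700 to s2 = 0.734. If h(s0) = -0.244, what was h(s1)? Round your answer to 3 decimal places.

-0.062

The secant line through (0.600, -0.244) and (0.700, h(s1)) crosses zero at s2 = 0.734.
So (0.600, -0.244), (0.700, h(s1)), (0.734, 0) are collinear:
h(s1) = -0.244 · (0.700 − 0.734) / (0.600 − 0.734) = -0.244 · (-0.03400)/(-0.13400) = -0.06191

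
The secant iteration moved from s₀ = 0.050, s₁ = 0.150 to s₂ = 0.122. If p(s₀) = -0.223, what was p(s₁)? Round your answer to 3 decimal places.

The secant line through (0.050, -0.223) and (0.150, p(s₁)) crosses zero at s₂ = 0.122.
So (0.050, -0.223), (0.150, p(s₁)), (0.122, 0) are collinear:
p(s₁) = -0.223 · (0.150 − 0.122) / (0.050 − 0.122) = -0.223 · (0.02800)/(-0.07200) = 0.08672

0.087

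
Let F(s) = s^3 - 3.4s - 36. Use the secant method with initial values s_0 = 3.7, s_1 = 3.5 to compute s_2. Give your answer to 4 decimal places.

F(3.7) = 2.073000, F(3.5) = -5.025000
s_2 = 3.500000 − (-5.025000)·(3.500000 − 3.700000) / (-5.025000 − 2.073000) = 3.500000 − (1.005000)/(-7.098000) = 3.641589

3.6416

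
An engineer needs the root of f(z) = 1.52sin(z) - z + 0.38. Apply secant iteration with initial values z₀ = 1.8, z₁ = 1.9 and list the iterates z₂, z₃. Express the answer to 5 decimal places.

f(1.8) = 0.0602484, f(1.9) = -0.0816239
z₂ = 1.9000000 − (-0.0816239)·(1.9000000 − 1.8000000) / (-0.0816239 − 0.0602484) = 1.9000000 − (-0.0081624)/(-0.1418723) = 1.8424667
f(1.8424667) = 0.0017859
z₃ = 1.8424667 − 0.0017859·(1.8424667 − 1.9000000) / (0.0017859 − (-0.0816239)) = 1.8424667 − (-0.0001027)/(0.0834097) = 1.8436985

1.84247, 1.84370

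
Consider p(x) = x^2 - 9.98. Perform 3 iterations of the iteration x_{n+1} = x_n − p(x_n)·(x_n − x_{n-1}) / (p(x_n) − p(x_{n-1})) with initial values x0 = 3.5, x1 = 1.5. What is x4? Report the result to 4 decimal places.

3.1584

p(3.5) = 2.270000, p(1.5) = -7.730000
x2 = 1.500000 − (-7.730000)·(1.500000 − 3.500000) / (-7.730000 − 2.270000) = 1.500000 − (15.460000)/(-10.000000) = 3.046000
p(3.046000) = -0.701884
x3 = 3.046000 − (-0.701884)·(3.046000 − 1.500000) / (-0.701884 − (-7.730000)) = 3.046000 − (-1.085113)/(7.028116) = 3.200396
p(3.200396) = 0.262534
x4 = 3.200396 − 0.262534·(3.200396 − 3.046000) / (0.262534 − (-0.701884)) = 3.200396 − (0.040534)/(0.964418) = 3.158366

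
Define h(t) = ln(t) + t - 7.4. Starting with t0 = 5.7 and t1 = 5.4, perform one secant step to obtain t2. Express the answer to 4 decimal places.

5.6657

h(5.7) = 0.040466, h(5.4) = -0.313601
t2 = 5.400000 − (-0.313601)·(5.400000 − 5.700000) / (-0.313601 − 0.040466) = 5.400000 − (0.094080)/(-0.354067) = 5.665713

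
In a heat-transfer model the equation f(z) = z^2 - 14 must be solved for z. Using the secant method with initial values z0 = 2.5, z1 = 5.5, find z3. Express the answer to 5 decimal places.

f(2.5) = -7.7500000, f(5.5) = 16.2500000
z2 = 5.5000000 − 16.2500000·(5.5000000 − 2.5000000) / (16.2500000 − (-7.7500000)) = 5.5000000 − (48.7500000)/(24.0000000) = 3.4687500
f(3.4687500) = -1.9677734
z3 = 3.4687500 − (-1.9677734)·(3.4687500 − 5.5000000) / (-1.9677734 − 16.2500000) = 3.4687500 − (3.9970398)/(-18.2177734) = 3.6881533

3.68815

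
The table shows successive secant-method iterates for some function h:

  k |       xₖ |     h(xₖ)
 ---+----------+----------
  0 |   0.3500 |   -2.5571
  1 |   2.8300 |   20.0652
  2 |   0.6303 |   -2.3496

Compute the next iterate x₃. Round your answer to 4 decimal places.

0.8609

x₃ = 0.6303 − (-2.3496)·(0.6303 − 2.8300) / (-2.3496 − 20.0652)
   = 0.6303 − (5.168415)/(-22.414800) = 0.860880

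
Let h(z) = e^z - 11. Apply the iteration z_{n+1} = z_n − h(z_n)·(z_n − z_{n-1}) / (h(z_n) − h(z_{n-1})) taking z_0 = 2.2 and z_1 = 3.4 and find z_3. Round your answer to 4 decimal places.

h(2.2) = -1.974987, h(3.4) = 18.964100
z_2 = 3.400000 − 18.964100·(3.400000 − 2.200000) / (18.964100 − (-1.974987)) = 3.400000 − (22.756920)/(20.939087) = 2.313185
h(2.313185) = -0.893440
z_3 = 2.313185 − (-0.893440)·(2.313185 − 3.400000) / (-0.893440 − 18.964100) = 2.313185 − (0.971005)/(-19.857540) = 2.362083

2.3621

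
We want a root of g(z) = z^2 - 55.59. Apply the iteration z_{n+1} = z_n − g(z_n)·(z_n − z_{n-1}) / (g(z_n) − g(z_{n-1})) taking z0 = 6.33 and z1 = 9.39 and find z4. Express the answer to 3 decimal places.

7.456

g(6.33) = -15.52110, g(9.39) = 32.58210
z2 = 9.39000 − 32.58210·(9.39000 − 6.33000) / (32.58210 − (-15.52110)) = 9.39000 − (99.70123)/(48.10320) = 7.31735
g(7.31735) = -2.04643
z3 = 7.31735 − (-2.04643)·(7.31735 − 9.39000) / (-2.04643 − 32.58210) = 7.31735 − (4.24153)/(-34.62853) = 7.43983
g(7.43983) = -0.23887
z4 = 7.43983 − (-0.23887)·(7.43983 − 7.31735) / (-0.23887 − (-2.04643)) = 7.43983 − (-0.02926)/(1.80756) = 7.45602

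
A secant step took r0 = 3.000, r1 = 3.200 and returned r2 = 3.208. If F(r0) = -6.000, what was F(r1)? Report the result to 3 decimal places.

-0.231

The secant line through (3.000, -6.000) and (3.200, F(r1)) crosses zero at r2 = 3.208.
So (3.000, -6.000), (3.200, F(r1)), (3.208, 0) are collinear:
F(r1) = -6.000 · (3.200 − 3.208) / (3.000 − 3.208) = -6.000 · (-0.00800)/(-0.20800) = -0.23077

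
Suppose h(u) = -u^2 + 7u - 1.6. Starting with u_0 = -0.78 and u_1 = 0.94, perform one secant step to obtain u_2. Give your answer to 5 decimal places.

h(-0.78) = -7.6684000, h(0.94) = 4.0964000
u_2 = 0.9400000 − 4.0964000·(0.9400000 − (-0.7800000)) / (4.0964000 − (-7.6684000)) = 0.9400000 − (7.0458080)/(11.7648000) = 0.3411111

0.34111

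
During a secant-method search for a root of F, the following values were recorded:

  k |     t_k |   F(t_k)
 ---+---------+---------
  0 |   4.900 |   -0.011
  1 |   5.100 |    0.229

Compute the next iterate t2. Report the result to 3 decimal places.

4.909

t2 = 5.100 − 0.229·(5.100 − 4.900) / (0.229 − (-0.011))
   = 5.100 − (0.04580)/(0.24000) = 4.90917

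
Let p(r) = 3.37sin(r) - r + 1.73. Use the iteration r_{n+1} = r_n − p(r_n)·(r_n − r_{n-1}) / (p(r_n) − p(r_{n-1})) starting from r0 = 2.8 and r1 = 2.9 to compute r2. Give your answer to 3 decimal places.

2.814

p(2.8) = 0.05891, p(2.9) = -0.36373
r2 = 2.90000 − (-0.36373)·(2.90000 − 2.80000) / (-0.36373 − 0.05891) = 2.90000 − (-0.03637)/(-0.42264) = 2.81394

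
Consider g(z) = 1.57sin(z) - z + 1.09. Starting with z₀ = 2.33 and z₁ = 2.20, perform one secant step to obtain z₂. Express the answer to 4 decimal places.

2.2795

g(2.33) = -0.101147, g(2.20) = 0.159339
z₂ = 2.200000 − 0.159339·(2.200000 − 2.330000) / (0.159339 − (-0.101147)) = 2.200000 − (-0.020714)/(0.260486) = 2.279521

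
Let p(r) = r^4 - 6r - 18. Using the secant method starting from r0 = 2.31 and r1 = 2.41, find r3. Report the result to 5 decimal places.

2.38402

p(2.31) = -3.3860368, p(2.41) = 1.2740256
r2 = 2.4100000 − 1.2740256·(2.4100000 − 2.3100000) / (1.2740256 − (-3.3860368)) = 2.4100000 − (0.1274026)/(4.6600624) = 2.3826608
p(2.3826608) = -0.0668147
r3 = 2.3826608 − (-0.0668147)·(2.3826608 − 2.4100000) / (-0.0668147 − 1.2740256) = 2.3826608 − (0.0018267)/(-1.3408403) = 2.3840231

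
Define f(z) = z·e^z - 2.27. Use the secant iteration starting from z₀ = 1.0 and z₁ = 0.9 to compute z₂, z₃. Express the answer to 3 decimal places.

f(1.0) = 0.44828, f(0.9) = -0.05636
z₂ = 0.90000 − (-0.05636)·(0.90000 − 1.00000) / (-0.05636 − 0.44828) = 0.90000 − (0.00564)/(-0.50464) = 0.91117
f(0.91117) = -0.00372
z₃ = 0.91117 − (-0.00372)·(0.91117 − 0.90000) / (-0.00372 − (-0.05636)) = 0.91117 − (-0.00004)/(0.05264) = 0.91196

0.911, 0.912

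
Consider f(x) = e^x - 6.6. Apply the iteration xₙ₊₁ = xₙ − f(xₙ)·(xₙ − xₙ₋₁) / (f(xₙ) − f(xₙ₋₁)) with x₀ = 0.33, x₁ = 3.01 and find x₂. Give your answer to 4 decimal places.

f(0.33) = -5.209032, f(3.01) = 13.687400
x₂ = 3.010000 − 13.687400·(3.010000 − 0.330000) / (13.687400 − (-5.209032)) = 3.010000 − (36.682232)/(18.896432) = 1.068775

1.0688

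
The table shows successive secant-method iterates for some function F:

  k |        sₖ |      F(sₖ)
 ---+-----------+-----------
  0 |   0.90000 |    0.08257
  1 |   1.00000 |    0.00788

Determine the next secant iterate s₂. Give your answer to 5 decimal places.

s₂ = 1.00000 − 0.00788·(1.00000 − 0.90000) / (0.00788 − 0.08257)
   = 1.00000 − (0.0007880)/(-0.0746900) = 1.0105503

1.01055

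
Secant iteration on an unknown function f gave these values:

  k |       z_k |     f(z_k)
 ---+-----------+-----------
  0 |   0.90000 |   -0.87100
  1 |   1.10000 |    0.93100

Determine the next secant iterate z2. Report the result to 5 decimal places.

z2 = 1.10000 − 0.93100·(1.10000 − 0.90000) / (0.93100 − (-0.87100))
   = 1.10000 − (0.1862000)/(1.8020000) = 0.9966704

0.99667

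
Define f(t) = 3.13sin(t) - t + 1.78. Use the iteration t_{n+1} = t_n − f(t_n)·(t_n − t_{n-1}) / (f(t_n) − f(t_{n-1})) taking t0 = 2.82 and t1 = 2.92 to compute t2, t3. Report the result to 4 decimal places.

2.8074, 2.8072

f(2.82) = -0.050676, f(2.92) = -0.452077
t2 = 2.920000 − (-0.452077)·(2.920000 − 2.820000) / (-0.452077 − (-0.050676)) = 2.920000 − (-0.045208)/(-0.401401) = 2.807375
f(2.807375) = -0.000641
t3 = 2.807375 − (-0.000641)·(2.807375 − 2.920000) / (-0.000641 − (-0.452077)) = 2.807375 − (0.000072)/(0.451436) = 2.807215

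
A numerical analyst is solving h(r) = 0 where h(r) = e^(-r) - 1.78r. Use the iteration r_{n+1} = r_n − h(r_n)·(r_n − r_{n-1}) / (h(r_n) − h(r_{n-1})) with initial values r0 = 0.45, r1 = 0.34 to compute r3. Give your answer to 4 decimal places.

h(0.45) = -0.163372, h(0.34) = 0.106570
r2 = 0.340000 − 0.106570·(0.340000 − 0.450000) / (0.106570 − (-0.163372)) = 0.340000 − (-0.011723)/(0.269942) = 0.383427
h(0.383427) = -0.000978
r3 = 0.383427 − (-0.000978)·(0.383427 − 0.340000) / (-0.000978 − 0.106570) = 0.383427 − (-0.000042)/(-0.107548) = 0.383032

0.3830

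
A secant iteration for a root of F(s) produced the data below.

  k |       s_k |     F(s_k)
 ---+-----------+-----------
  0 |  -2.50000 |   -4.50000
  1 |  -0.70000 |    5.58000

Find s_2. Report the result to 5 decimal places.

-1.69643

s_2 = -0.70000 − 5.58000·(-0.70000 − (-2.50000)) / (5.58000 − (-4.50000))
   = -0.70000 − (10.0440000)/(10.0800000) = -1.6964286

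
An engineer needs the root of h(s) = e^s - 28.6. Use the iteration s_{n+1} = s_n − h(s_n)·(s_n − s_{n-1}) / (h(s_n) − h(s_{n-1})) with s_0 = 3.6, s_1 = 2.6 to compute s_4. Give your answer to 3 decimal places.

3.351

h(3.6) = 7.99823, h(2.6) = -15.13626
s_2 = 2.60000 − (-15.13626)·(2.60000 − 3.60000) / (-15.13626 − 7.99823) = 2.60000 − (15.13626)/(-23.13450) = 3.25427
h(3.25427) = -2.69924
s_3 = 3.25427 − (-2.69924)·(3.25427 − 2.60000) / (-2.69924 − (-15.13626)) = 3.25427 − (-1.76604)/(12.43702) = 3.39627
h(3.39627) = 1.25256
s_4 = 3.39627 − 1.25256·(3.39627 − 3.25427) / (1.25256 − (-2.69924)) = 3.39627 − (0.17786)/(3.95180) = 3.35126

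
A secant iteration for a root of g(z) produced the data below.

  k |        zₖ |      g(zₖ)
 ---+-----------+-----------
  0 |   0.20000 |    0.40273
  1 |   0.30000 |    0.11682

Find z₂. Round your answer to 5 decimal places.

0.34086

z₂ = 0.30000 − 0.11682·(0.30000 − 0.20000) / (0.11682 − 0.40273)
   = 0.30000 − (0.0116820)/(-0.2859100) = 0.3408590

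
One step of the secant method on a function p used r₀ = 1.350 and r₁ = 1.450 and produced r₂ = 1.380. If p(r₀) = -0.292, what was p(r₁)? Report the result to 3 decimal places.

0.681

The secant line through (1.350, -0.292) and (1.450, p(r₁)) crosses zero at r₂ = 1.380.
So (1.350, -0.292), (1.450, p(r₁)), (1.380, 0) are collinear:
p(r₁) = -0.292 · (1.450 − 1.380) / (1.350 − 1.380) = -0.292 · (0.07000)/(-0.03000) = 0.68133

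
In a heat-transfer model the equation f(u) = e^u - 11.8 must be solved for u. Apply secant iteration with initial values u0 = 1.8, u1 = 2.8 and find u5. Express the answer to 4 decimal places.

f(1.8) = -5.750353, f(2.8) = 4.644647
u2 = 2.800000 − 4.644647·(2.800000 − 1.800000) / (4.644647 − (-5.750353)) = 2.800000 − (4.644647)/(10.394999) = 2.353185
f(2.353185) = -1.280986
u3 = 2.353185 − (-1.280986)·(2.353185 − 2.800000) / (-1.280986 − 4.644647) = 2.353185 − (0.572364)/(-5.925632) = 2.449776
f(2.449776) = -0.214252
u4 = 2.449776 − (-0.214252)·(2.449776 − 2.353185) / (-0.214252 − (-1.280986)) = 2.449776 − (-0.020695)/(1.066734) = 2.469176
f(2.469176) = 0.012708
u5 = 2.469176 − 0.012708·(2.469176 − 2.449776) / (0.012708 − (-0.214252)) = 2.469176 − (0.000247)/(0.226960) = 2.468090

2.4681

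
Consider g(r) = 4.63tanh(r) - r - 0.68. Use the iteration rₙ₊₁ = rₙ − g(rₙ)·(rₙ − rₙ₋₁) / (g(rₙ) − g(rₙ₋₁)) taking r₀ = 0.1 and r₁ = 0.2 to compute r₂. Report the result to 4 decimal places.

g(0.1) = -0.318537, g(0.2) = 0.033848
r₂ = 0.200000 − 0.033848·(0.200000 − 0.100000) / (0.033848 − (-0.318537)) = 0.200000 − (0.003385)/(0.352385) = 0.190395

0.1904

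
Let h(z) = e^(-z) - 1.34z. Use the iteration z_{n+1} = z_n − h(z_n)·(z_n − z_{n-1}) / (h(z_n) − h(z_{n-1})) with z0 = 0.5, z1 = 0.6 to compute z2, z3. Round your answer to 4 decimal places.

0.4669, 0.4676

h(0.5) = -0.063469, h(0.6) = -0.255188
z2 = 0.600000 − (-0.255188)·(0.600000 − 0.500000) / (-0.255188 − (-0.063469)) = 0.600000 − (-0.025519)/(-0.191719) = 0.466895
h(0.466895) = 0.001307
z3 = 0.466895 − 0.001307·(0.466895 − 0.600000) / (0.001307 − (-0.255188)) = 0.466895 − (-0.000174)/(0.256496) = 0.467573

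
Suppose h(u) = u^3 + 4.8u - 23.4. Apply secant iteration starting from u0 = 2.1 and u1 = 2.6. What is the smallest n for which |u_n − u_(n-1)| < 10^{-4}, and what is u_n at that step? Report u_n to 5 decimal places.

n = 5, u_n = 2.30931

h(2.1) = -4.0590000, h(2.6) = 6.6560000
u2 = 2.6000000 − 6.6560000·(0.5000000)/(10.7150000) = 2.2894074;  |Δ| = 0.3105926
h(2.2894074) = -0.4111766
u3 = 2.2894074 − (-0.4111766)·(-0.3105926)/(-7.0671766) = 2.3074780;  |Δ| = 0.0180706
h(2.3074780) = -0.0380432
u4 = 2.3074780 − (-0.0380432)·(0.0180706)/(0.3731334) = 2.3093204;  |Δ| = 0.0018424
h(2.3093204) = 0.0002534
u5 = 2.3093204 − 0.0002534·(0.0018424)/(0.0382965) = 2.3093082;  |Δ| = 0.0000122
|u5 − u4| = 0.0000122 < 10^{-4}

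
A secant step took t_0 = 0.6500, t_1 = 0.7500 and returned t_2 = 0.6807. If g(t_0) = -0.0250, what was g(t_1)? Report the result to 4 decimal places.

The secant line through (0.6500, -0.0250) and (0.7500, g(t_1)) crosses zero at t_2 = 0.6807.
So (0.6500, -0.0250), (0.7500, g(t_1)), (0.6807, 0) are collinear:
g(t_1) = -0.0250 · (0.7500 − 0.6807) / (0.6500 − 0.6807) = -0.0250 · (0.069300)/(-0.030700) = 0.056433

0.0564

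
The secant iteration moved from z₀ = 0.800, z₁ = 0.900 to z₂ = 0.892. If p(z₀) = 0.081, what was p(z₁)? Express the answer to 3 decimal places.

The secant line through (0.800, 0.081) and (0.900, p(z₁)) crosses zero at z₂ = 0.892.
So (0.800, 0.081), (0.900, p(z₁)), (0.892, 0) are collinear:
p(z₁) = 0.081 · (0.900 − 0.892) / (0.800 − 0.892) = 0.081 · (0.00800)/(-0.09200) = -0.00704

-0.007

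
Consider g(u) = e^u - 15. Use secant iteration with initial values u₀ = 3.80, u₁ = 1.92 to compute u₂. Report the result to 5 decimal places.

2.32593

g(3.80) = 29.7011845, g(1.92) = -8.1790415
u₂ = 1.9200000 − (-8.1790415)·(1.9200000 − 3.8000000) / (-8.1790415 − 29.7011845) = 1.9200000 − (15.3765981)/(-37.8802260) = 2.3259268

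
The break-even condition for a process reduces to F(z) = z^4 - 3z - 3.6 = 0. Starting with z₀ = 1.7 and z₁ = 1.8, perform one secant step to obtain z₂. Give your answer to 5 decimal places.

1.71885

F(1.7) = -0.3479000, F(1.8) = 1.4976000
z₂ = 1.8000000 − 1.4976000·(1.8000000 − 1.7000000) / (1.4976000 − (-0.3479000)) = 1.8000000 − (0.1497600)/(1.8455000) = 1.7188513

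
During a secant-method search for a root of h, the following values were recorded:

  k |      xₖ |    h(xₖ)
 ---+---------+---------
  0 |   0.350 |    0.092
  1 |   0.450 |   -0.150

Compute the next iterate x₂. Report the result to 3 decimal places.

x₂ = 0.450 − (-0.150)·(0.450 − 0.350) / (-0.150 − 0.092)
   = 0.450 − (-0.01500)/(-0.24200) = 0.38802

0.388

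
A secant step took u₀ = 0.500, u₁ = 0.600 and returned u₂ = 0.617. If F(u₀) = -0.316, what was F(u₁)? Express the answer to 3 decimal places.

The secant line through (0.500, -0.316) and (0.600, F(u₁)) crosses zero at u₂ = 0.617.
So (0.500, -0.316), (0.600, F(u₁)), (0.617, 0) are collinear:
F(u₁) = -0.316 · (0.600 − 0.617) / (0.500 − 0.617) = -0.316 · (-0.01700)/(-0.11700) = -0.04591

-0.046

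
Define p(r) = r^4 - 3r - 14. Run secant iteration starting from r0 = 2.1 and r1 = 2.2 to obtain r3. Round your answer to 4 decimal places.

2.1245

p(2.1) = -0.851900, p(2.2) = 2.825600
r2 = 2.200000 − 2.825600·(2.200000 − 2.100000) / (2.825600 − (-0.851900)) = 2.200000 − (0.282560)/(3.677500) = 2.123165
p(2.123165) = -0.048960
r3 = 2.123165 − (-0.048960)·(2.123165 − 2.200000) / (-0.048960 − 2.825600) = 2.123165 − (0.003762)/(-2.874560) = 2.124474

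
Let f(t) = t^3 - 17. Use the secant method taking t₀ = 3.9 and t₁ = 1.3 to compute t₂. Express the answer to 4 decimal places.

f(3.9) = 42.319000, f(1.3) = -14.803000
t₂ = 1.300000 − (-14.803000)·(1.300000 − 3.900000) / (-14.803000 − 42.319000) = 1.300000 − (38.487800)/(-57.122000) = 1.973782

1.9738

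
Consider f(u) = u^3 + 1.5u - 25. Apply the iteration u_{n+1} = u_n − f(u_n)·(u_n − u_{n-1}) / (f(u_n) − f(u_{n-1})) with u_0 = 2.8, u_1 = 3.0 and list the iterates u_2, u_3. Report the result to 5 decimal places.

f(2.8) = 1.1520000, f(3.0) = 6.5000000
u_2 = 3.0000000 − 6.5000000·(3.0000000 − 2.8000000) / (6.5000000 − 1.1520000) = 3.0000000 − (1.3000000)/(5.3480000) = 2.7569185
f(2.7569185) = 0.0896108
u_3 = 2.7569185 − 0.0896108·(2.7569185 − 3.0000000) / (0.0896108 − 6.5000000) = 2.7569185 − (-0.0217827)/(-6.4103892) = 2.7535204

2.75692, 2.75352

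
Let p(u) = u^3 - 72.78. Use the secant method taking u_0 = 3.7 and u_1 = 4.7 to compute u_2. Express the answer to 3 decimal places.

p(3.7) = -22.12700, p(4.7) = 31.04300
u_2 = 4.70000 − 31.04300·(4.70000 − 3.70000) / (31.04300 − (-22.12700)) = 4.70000 − (31.04300)/(53.17000) = 4.11616

4.116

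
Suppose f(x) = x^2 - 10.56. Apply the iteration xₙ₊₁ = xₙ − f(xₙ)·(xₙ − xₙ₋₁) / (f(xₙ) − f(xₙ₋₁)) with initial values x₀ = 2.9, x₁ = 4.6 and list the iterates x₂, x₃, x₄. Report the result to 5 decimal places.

f(2.9) = -2.1500000, f(4.6) = 10.6000000
x₂ = 4.6000000 − 10.6000000·(4.6000000 − 2.9000000) / (10.6000000 − (-2.1500000)) = 4.6000000 − (18.0200000)/(12.7500000) = 3.1866667
f(3.1866667) = -0.4051556
x₃ = 3.1866667 − (-0.4051556)·(3.1866667 − 4.6000000) / (-0.4051556 − 10.6000000) = 3.1866667 − (0.5726199)/(-11.0051556) = 3.2386986
f(3.2386986) = -0.0708312
x₄ = 3.2386986 − (-0.0708312)·(3.2386986 − 3.1866667) / (-0.0708312 − (-0.4051556)) = 3.2386986 − (-0.0036855)/(0.3343244) = 3.2497223

3.18667, 3.23870, 3.24972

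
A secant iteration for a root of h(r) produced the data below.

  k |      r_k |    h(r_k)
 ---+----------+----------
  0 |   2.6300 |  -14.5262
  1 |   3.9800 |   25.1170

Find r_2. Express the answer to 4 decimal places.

3.1247

r_2 = 3.9800 − 25.1170·(3.9800 − 2.6300) / (25.1170 − (-14.5262))
   = 3.9800 − (33.907950)/(39.643200) = 3.124672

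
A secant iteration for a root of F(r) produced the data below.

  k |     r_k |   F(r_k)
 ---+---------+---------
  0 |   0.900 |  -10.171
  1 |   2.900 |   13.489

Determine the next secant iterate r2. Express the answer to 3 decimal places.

r2 = 2.900 − 13.489·(2.900 − 0.900) / (13.489 − (-10.171))
   = 2.900 − (26.97800)/(23.66000) = 1.75976

1.760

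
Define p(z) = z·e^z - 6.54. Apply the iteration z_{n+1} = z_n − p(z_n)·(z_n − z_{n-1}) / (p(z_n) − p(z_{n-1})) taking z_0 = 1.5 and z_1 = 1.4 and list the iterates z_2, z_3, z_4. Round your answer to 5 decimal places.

1.48254, 1.48358, 1.48352

p(1.5) = 0.1825336, p(1.4) = -0.8627200
z_2 = 1.4000000 − (-0.8627200)·(1.4000000 − 1.5000000) / (-0.8627200 − 0.1825336) = 1.4000000 − (0.0862720)/(-1.0452537) = 1.4825369
p(1.4825369) = -0.0107528
z_3 = 1.4825369 − (-0.0107528)·(1.4825369 − 1.4000000) / (-0.0107528 − (-0.8627200)) = 1.4825369 − (-0.0008875)/(0.8519673) = 1.4835786
p(1.4835786) = 0.0006449
z_4 = 1.4835786 − 0.0006449·(1.4835786 − 1.4825369) / (0.0006449 − (-0.0107528)) = 1.4835786 − (0.0000007)/(0.0113977) = 1.4835197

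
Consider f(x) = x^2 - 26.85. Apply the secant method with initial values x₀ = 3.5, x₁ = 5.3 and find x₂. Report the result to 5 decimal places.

5.15909

f(3.5) = -14.6000000, f(5.3) = 1.2400000
x₂ = 5.3000000 − 1.2400000·(5.3000000 − 3.5000000) / (1.2400000 − (-14.6000000)) = 5.3000000 − (2.2320000)/(15.8400000) = 5.1590909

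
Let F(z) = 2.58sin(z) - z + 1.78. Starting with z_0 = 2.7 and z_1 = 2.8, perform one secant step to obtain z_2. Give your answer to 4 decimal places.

2.7540

F(2.7) = 0.182640, F(2.8) = -0.155731
z_2 = 2.800000 − (-0.155731)·(2.800000 − 2.700000) / (-0.155731 − 0.182640) = 2.800000 − (-0.015573)/(-0.338371) = 2.753976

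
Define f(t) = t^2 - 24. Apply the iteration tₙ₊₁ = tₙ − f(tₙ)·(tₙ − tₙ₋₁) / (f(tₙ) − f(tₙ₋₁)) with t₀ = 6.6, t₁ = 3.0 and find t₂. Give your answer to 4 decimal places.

f(6.6) = 19.560000, f(3.0) = -15.000000
t₂ = 3.000000 − (-15.000000)·(3.000000 − 6.600000) / (-15.000000 − 19.560000) = 3.000000 − (54.000000)/(-34.560000) = 4.562500

4.5625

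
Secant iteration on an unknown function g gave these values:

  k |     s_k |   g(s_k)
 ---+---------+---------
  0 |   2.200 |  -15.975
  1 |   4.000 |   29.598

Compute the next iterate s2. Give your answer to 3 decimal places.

s2 = 4.000 − 29.598·(4.000 − 2.200) / (29.598 − (-15.975))
   = 4.000 − (53.27640)/(45.57300) = 2.83097

2.831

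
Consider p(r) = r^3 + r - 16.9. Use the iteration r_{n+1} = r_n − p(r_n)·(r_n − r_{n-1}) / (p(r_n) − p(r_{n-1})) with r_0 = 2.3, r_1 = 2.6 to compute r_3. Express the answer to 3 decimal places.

p(2.3) = -2.43300, p(2.6) = 3.27600
r_2 = 2.60000 − 3.27600·(2.60000 − 2.30000) / (3.27600 − (-2.43300)) = 2.60000 − (0.98280)/(5.70900) = 2.42785
p(2.42785) = -0.16128
r_3 = 2.42785 − (-0.16128)·(2.42785 − 2.60000) / (-0.16128 − 3.27600) = 2.42785 − (0.02776)/(-3.43728) = 2.43593

2.436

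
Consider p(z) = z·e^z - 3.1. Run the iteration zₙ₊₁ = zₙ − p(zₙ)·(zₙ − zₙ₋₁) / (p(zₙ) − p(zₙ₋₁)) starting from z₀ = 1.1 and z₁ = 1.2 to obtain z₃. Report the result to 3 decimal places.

p(1.1) = 0.20458, p(1.2) = 0.88414
z₂ = 1.20000 − 0.88414·(1.20000 − 1.10000) / (0.88414 − 0.20458) = 1.20000 − (0.08841)/(0.67956) = 1.06989
p(1.06989) = 0.01882
z₃ = 1.06989 − 0.01882·(1.06989 − 1.20000) / (0.01882 − 0.88414) = 1.06989 − (-0.00245)/(-0.86532) = 1.06706

1.067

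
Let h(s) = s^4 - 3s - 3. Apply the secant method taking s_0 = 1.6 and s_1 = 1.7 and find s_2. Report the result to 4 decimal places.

1.6832

h(1.6) = -1.246400, h(1.7) = 0.252100
s_2 = 1.700000 − 0.252100·(1.700000 − 1.600000) / (0.252100 − (-1.246400)) = 1.700000 − (0.025210)/(1.498500) = 1.683177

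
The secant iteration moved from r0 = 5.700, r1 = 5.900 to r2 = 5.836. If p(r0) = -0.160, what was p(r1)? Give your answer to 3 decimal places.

0.075

The secant line through (5.700, -0.160) and (5.900, p(r1)) crosses zero at r2 = 5.836.
So (5.700, -0.160), (5.900, p(r1)), (5.836, 0) are collinear:
p(r1) = -0.160 · (5.900 − 5.836) / (5.700 − 5.836) = -0.160 · (0.06400)/(-0.13600) = 0.07529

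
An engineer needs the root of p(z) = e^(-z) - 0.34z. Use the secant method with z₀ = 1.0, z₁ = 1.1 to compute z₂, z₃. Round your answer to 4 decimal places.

p(1.0) = 0.027879, p(1.1) = -0.041129
z₂ = 1.100000 − (-0.041129)·(1.100000 − 1.000000) / (-0.041129 − 0.027879) = 1.100000 − (-0.004113)/(-0.069008) = 1.040400
p(1.040400) = -0.000423
z₃ = 1.040400 − (-0.000423)·(1.040400 − 1.100000) / (-0.000423 − (-0.041129)) = 1.040400 − (0.000025)/(0.040706) = 1.039781

1.0404, 1.0398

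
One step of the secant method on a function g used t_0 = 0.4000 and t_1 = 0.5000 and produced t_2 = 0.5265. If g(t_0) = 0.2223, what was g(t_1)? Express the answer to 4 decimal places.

0.0466

The secant line through (0.4000, 0.2223) and (0.5000, g(t_1)) crosses zero at t_2 = 0.5265.
So (0.4000, 0.2223), (0.5000, g(t_1)), (0.5265, 0) are collinear:
g(t_1) = 0.2223 · (0.5000 − 0.5265) / (0.4000 − 0.5265) = 0.2223 · (-0.026500)/(-0.126500) = 0.046569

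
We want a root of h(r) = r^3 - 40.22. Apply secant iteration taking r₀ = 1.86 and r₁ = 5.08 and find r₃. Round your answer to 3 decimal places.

3.153

h(1.86) = -33.78514, h(5.08) = 90.87651
r₂ = 5.08000 − 90.87651·(5.08000 − 1.86000) / (90.87651 − (-33.78514)) = 5.08000 − (292.62237)/(124.66166) = 2.73267
h(2.73267) = -19.81389
r₃ = 2.73267 − (-19.81389)·(2.73267 − 5.08000) / (-19.81389 − 90.87651) = 2.73267 − (46.50978)/(-110.69040) = 3.15285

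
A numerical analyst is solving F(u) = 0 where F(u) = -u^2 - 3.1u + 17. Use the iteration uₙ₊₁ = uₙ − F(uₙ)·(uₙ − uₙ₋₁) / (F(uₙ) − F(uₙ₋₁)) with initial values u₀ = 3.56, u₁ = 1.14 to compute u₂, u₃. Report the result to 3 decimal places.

F(3.56) = -6.70960, F(1.14) = 12.16640
u₂ = 1.14000 − 12.16640·(1.14000 − 3.56000) / (12.16640 − (-6.70960)) = 1.14000 − (-29.44269)/(18.87600) = 2.69979
F(2.69979) = 1.34174
u₃ = 2.69979 − 1.34174·(2.69979 − 1.14000) / (1.34174 − 12.16640) = 2.69979 − (2.09284)/(-10.82466) = 2.89314

2.700, 2.893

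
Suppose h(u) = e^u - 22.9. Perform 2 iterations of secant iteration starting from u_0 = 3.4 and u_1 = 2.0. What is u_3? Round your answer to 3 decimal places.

3.249

h(3.4) = 7.06410, h(2.0) = -15.51094
u_2 = 2.00000 − (-15.51094)·(2.00000 − 3.40000) / (-15.51094 − 7.06410) = 2.00000 − (21.71532)/(-22.57504) = 2.96192
h(2.96192) = -3.56500
u_3 = 2.96192 − (-3.56500)·(2.96192 − 2.00000) / (-3.56500 − (-15.51094)) = 2.96192 − (-3.42923)/(11.94595) = 3.24898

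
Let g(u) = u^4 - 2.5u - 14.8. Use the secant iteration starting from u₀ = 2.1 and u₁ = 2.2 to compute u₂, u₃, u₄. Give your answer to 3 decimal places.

2.116, 2.117, 2.117

g(2.1) = -0.60190, g(2.2) = 3.12560
u₂ = 2.20000 − 3.12560·(2.20000 − 2.10000) / (3.12560 − (-0.60190)) = 2.20000 − (0.31256)/(3.72750) = 2.11615
g(2.11615) = -0.03716
u₃ = 2.11615 − (-0.03716)·(2.11615 − 2.20000) / (-0.03716 − 3.12560) = 2.11615 − (0.00312)/(-3.16276) = 2.11713
g(2.11713) = -0.00225
u₄ = 2.11713 − (-0.00225)·(2.11713 − 2.11615) / (-0.00225 − (-0.03716)) = 2.11713 − (0.00000)/(0.03491) = 2.11720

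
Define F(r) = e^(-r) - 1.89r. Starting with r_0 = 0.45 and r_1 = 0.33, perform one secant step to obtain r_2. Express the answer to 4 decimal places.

F(0.45) = -0.212872, F(0.33) = 0.095224
r_2 = 0.330000 − 0.095224·(0.330000 − 0.450000) / (0.095224 − (-0.212872)) = 0.330000 − (-0.011427)/(0.308096) = 0.367089

0.3671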